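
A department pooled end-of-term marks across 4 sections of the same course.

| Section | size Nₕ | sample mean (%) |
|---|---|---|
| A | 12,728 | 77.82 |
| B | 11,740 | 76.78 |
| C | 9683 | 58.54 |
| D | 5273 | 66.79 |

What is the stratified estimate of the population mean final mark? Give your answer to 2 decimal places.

N = 39424; weights Wₕ = Nₕ/N = (0.3228, 0.2978, 0.2456, 0.1338).
x̄_st = Σ Wₕ·x̄ₕ = 0.3228·77.82 + 0.2978·76.78 + 0.2456·58.54 + 0.1338·66.79 ≈ 71.2996...
→ 71.30.

71.30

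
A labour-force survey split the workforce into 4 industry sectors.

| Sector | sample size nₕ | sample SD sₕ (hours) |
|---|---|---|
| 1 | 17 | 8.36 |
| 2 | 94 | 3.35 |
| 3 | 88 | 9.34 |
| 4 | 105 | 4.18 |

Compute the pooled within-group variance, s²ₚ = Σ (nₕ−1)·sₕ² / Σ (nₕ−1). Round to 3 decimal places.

Degrees of freedom: 16 + 93 + 87 + 104 = 300.
Σ(nₕ−1)sₕ² = 16·69.8896 + 93·11.2225 + 87·87.2356 + 104·17.4724 = 11568.5529.
s²ₚ = 11568.5529 / 300 = 38.56184... → 38.562.

38.562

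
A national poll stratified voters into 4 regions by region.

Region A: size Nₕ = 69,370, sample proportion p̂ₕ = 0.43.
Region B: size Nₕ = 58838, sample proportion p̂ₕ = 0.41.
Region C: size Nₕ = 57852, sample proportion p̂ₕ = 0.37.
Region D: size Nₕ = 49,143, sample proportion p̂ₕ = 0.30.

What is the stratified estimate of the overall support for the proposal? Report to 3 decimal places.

0.383

N = 69370 + 58838 + 57852 + 49143 = 235203.
Overall proportion = Σ (Nₕ/N)·p̂ₕ.
Σ Nₕp̂ₕ = 29829.1 + 24123.58 + 21405.24 + 14742.9 = 90100.82.
90100.82 / 235203 = 0.38308... → 0.383.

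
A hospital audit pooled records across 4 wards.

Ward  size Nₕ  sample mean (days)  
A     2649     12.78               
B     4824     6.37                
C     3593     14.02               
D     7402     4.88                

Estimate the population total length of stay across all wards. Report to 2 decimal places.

151078.72

Population total = Σ Nₕ·x̄ₕ (each stratum's size times its mean).
2649·12.78 + 4824·6.37 + 3593·14.02 + 7402·4.88 = 33854.22 + 30728.88 + 50373.86 + 36121.76 = 151078.72.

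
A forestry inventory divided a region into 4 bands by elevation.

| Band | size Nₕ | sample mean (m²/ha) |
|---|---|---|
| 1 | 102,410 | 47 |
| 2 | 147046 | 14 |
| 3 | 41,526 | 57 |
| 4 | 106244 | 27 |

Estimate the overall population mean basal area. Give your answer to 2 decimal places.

N = 397226; weights Wₕ = Nₕ/N = (0.2578, 0.3702, 0.1045, 0.2675).
x̄_st = Σ Wₕ·x̄ₕ = 0.2578·47 + 0.3702·14 + 0.1045·57 + 0.2675·27 ≈ 30.4801...
→ 30.48.

30.48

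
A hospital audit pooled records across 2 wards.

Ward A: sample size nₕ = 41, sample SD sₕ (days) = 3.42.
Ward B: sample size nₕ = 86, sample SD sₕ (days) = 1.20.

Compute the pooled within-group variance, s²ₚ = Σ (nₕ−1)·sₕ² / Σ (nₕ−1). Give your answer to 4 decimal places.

A: (41−1)·3.42² = 40·11.6964 = 467.856
B: (86−1)·1.20² = 85·1.44 = 122.4
Numerator = 590.256; denominator = Σ(nₕ−1) = 125.
s²ₚ = 590.256/125 = 4.722048 → 4.7220.

4.7220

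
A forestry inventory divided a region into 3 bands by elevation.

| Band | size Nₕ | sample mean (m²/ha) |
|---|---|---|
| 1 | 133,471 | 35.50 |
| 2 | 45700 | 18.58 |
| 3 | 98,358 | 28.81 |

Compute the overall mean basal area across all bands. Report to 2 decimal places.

30.34

N = 277529; weights Wₕ = Nₕ/N = (0.4809, 0.1647, 0.3544).
x̄_st = Σ Wₕ·x̄ₕ = 0.4809·35.50 + 0.1647·18.58 + 0.3544·28.81 ≈ 30.3428...
→ 30.34.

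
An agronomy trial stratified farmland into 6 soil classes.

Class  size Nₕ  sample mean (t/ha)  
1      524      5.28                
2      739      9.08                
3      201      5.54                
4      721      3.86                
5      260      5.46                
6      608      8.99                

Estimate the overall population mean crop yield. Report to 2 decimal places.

6.64

N = 3053; weights Wₕ = Nₕ/N = (0.1716, 0.2421, 0.0658, 0.2362, 0.0852, 0.1991).
x̄_st = Σ Wₕ·x̄ₕ = 0.1716·5.28 + 0.2421·9.08 + 0.0658·5.54 + 0.2362·3.86 + 0.0852·5.46 + 0.1991·8.99 ≈ 6.6358...
→ 6.64.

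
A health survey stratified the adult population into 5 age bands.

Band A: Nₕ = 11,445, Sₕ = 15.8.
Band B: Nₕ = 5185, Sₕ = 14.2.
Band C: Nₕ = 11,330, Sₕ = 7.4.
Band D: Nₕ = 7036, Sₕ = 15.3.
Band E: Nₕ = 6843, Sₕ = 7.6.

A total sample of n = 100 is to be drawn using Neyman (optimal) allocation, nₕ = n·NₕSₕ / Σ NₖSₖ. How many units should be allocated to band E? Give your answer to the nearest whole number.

A: NₕSₕ = 11445·15.8 = 180831
B: NₕSₕ = 5185·14.2 = 73627
C: NₕSₕ = 11330·7.4 = 83842
D: NₕSₕ = 7036·15.3 = 107650.8
E: NₕSₕ = 6843·7.6 = 52006.8
Σ NₕSₕ = 497957.6.
n_E = 100·52006.8/497957.6 = 10.444... → 10.

10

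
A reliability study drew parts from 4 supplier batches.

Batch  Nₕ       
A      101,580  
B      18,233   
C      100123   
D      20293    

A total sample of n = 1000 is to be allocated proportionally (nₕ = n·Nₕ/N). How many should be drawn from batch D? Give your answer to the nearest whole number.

N = 101580 + 18233 + 100123 + 20293 = 240229.
n_D = 1000·20293/240229 = 84.474... → 84.

84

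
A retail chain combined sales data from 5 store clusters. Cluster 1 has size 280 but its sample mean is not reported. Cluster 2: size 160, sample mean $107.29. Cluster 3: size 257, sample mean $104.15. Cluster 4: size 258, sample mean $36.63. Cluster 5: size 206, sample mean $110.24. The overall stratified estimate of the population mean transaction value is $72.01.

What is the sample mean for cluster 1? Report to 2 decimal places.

Σ Nₕx̄ₕ = N·μ, so 280·x̄_1 = 1161·72.01 − (160·107.29 + 257·104.15 + 258·36.63 + 206·110.24).
= 83603.61 − 76092.93 = 7510.68.
x̄_1 = 7510.68 / 280 = 26.8239... → 26.82.

26.82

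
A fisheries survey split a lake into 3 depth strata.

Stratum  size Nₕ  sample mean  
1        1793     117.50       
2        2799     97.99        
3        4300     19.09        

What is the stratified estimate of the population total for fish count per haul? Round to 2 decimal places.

567038.51

1: 1793·117.50 = 210677.5
2: 2799·97.99 = 274274.01
3: 4300·19.09 = 82087
τ̂ = Σ Nₕx̄ₕ = 567038.51.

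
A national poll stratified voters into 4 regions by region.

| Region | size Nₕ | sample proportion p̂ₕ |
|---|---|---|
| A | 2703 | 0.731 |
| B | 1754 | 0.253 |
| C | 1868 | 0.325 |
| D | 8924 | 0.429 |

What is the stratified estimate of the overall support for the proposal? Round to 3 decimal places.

Wₕ = Nₕ/N with N = 15249: 0.1773, 0.1150, 0.1225, 0.5852.
p̂_st = 0.1773·0.731 + 0.1150·0.253 + 0.1225·0.325 + 0.5852·0.429 ≈ 0.44955... → 0.450.

0.450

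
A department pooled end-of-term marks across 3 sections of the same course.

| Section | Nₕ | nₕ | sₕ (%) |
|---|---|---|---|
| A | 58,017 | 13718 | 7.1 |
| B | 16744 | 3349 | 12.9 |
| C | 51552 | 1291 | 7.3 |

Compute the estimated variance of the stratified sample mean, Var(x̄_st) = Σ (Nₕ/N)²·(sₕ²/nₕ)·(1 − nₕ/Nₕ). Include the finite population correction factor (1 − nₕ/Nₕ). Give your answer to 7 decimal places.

0.0079939

N = 126313; Wₕ = Nₕ/N.
section A: (58017/126313)²·7.1²/13718·(1 − 13718/58017) = 0.0005919418
section B: (16744/126313)²·12.9²/3349·(1 − 3349/16744) = 0.0006985059
section C: (51552/126313)²·7.3²/1291·(1 − 1291/51552) = 0.0067034754
Sum = 0.0079939231 → 0.0079939.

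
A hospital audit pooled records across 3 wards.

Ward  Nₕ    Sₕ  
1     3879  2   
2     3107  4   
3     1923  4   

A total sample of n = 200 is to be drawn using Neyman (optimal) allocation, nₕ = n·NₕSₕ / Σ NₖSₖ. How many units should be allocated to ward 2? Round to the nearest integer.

Σ NₕSₕ = 3879·2 + 3107·4 + 1923·4 = 27878.
Share for 2: 12428/27878 = 0.44580.
n_2 = 200 × 0.44580 = 89.160... → 89.

89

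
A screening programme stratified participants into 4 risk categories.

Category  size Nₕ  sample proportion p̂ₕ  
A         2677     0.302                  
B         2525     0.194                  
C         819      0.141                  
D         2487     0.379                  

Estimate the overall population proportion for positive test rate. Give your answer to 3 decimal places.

0.277

N = 2677 + 2525 + 819 + 2487 = 8508.
Overall proportion = Σ (Nₕ/N)·p̂ₕ.
Σ Nₕp̂ₕ = 808.454 + 489.85 + 115.479 + 942.573 = 2356.356.
2356.356 / 8508 = 0.27696... → 0.277.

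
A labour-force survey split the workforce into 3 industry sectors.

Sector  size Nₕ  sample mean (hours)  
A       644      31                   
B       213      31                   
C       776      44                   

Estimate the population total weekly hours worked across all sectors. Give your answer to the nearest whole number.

60711

Population total = Σ Nₕ·x̄ₕ (each stratum's size times its mean).
644·31 + 213·31 + 776·44 = 19964 + 6603 + 34144 = 60711.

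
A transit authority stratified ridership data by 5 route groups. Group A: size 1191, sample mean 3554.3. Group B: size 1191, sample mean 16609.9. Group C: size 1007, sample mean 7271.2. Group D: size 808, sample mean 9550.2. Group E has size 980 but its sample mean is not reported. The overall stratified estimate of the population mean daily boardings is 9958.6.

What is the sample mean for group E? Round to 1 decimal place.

N = 1191 + 1191 + 1007 + 808 + 980 = 5177.
Overall total = μ·N = 9958.6·5177 = 51555672.2.
Subtract the known strata: 1191·3554.3 + 1191·16609.9 + 1007·7271.2 + 808·9550.2 = 39054222.2.
Remaining total for group E: 51555672.2 − 39054222.2 = 12501450.
Divide by its size: 12501450 / 980 = 12756.582... → 12756.6.

12756.6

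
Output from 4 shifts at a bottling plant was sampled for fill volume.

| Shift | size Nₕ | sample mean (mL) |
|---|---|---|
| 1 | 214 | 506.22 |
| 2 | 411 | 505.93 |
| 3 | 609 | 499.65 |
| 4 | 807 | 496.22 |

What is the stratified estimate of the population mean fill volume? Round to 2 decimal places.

x̄_st = (Σ Nₕx̄ₕ) / (Σ Nₕ) = (214·506.22 + 411·505.93 + 609·499.65 + 807·496.22) / 2041
= 1021004.7 / 2041 = 500.2473... → 500.25.

500.25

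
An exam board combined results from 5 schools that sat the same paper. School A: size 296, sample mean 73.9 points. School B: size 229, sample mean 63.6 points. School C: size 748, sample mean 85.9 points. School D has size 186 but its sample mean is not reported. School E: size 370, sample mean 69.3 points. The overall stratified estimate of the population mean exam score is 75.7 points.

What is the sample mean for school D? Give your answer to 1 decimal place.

Σ Nₕx̄ₕ = N·μ, so 186·x̄_D = 1829·75.7 − (296·73.9 + 229·63.6 + 748·85.9 + 370·69.3).
= 138455.3 − 126333 = 12122.3.
x̄_D = 12122.3 / 186 = 65.174... → 65.2.

65.2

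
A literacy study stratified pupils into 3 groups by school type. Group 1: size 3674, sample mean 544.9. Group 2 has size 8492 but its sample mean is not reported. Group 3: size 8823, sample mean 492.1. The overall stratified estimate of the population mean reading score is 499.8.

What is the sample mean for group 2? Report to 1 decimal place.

N = 3674 + 8492 + 8823 = 20989.
Overall total = μ·N = 499.8·20989 = 10490302.2.
Subtract the known strata: 3674·544.9 + 8823·492.1 = 6343760.9.
Remaining total for group 2: 10490302.2 − 6343760.9 = 4146541.3.
Divide by its size: 4146541.3 / 8492 = 488.288... → 488.3.

488.3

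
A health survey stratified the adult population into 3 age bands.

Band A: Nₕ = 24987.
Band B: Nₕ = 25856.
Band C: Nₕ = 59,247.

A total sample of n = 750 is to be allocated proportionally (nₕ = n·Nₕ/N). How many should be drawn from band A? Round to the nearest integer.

170

N = 24987 + 25856 + 59247 = 110090.
n_A = 750·24987/110090 = 170.227... → 170.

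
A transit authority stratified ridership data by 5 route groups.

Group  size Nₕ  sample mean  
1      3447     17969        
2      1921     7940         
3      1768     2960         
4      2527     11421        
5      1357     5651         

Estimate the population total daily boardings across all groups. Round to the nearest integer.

1: 3447·17969 = 61939143
2: 1921·7940 = 15252740
3: 1768·2960 = 5233280
4: 2527·11421 = 28860867
5: 1357·5651 = 7668407
τ̂ = Σ Nₕx̄ₕ = 118954437.

118954437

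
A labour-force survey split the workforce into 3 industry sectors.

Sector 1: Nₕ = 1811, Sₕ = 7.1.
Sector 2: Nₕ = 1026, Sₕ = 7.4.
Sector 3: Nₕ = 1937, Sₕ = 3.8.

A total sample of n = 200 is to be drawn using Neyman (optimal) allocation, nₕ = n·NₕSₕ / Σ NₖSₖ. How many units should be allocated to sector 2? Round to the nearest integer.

55

1: NₕSₕ = 1811·7.1 = 12858.1
2: NₕSₕ = 1026·7.4 = 7592.4
3: NₕSₕ = 1937·3.8 = 7360.6
Σ NₕSₕ = 27811.1.
n_2 = 200·7592.4/27811.1 = 54.600... → 55.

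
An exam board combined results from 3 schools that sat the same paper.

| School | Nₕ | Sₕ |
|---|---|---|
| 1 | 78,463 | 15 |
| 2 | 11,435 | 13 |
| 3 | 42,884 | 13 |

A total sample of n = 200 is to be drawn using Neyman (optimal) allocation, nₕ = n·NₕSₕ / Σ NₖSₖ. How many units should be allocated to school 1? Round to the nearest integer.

1: NₕSₕ = 78463·15 = 1176945
2: NₕSₕ = 11435·13 = 148655
3: NₕSₕ = 42884·13 = 557492
Σ NₕSₕ = 1883092.
n_1 = 200·1176945/1883092 = 125.001... → 125.

125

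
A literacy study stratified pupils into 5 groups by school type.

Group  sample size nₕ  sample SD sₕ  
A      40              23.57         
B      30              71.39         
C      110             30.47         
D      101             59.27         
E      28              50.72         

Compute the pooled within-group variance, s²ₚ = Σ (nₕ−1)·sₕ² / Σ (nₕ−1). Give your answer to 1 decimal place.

2274.4

A: (40−1)·23.57² = 39·555.5449 = 21666.2511
B: (30−1)·71.39² = 29·5096.5321 = 147799.4309
C: (110−1)·30.47² = 109·928.4209 = 101197.8781
D: (101−1)·59.27² = 100·3512.9329 = 351293.29
E: (28−1)·50.72² = 27·2572.5184 = 69457.9968
Numerator = 691414.8469; denominator = Σ(nₕ−1) = 304.
s²ₚ = 691414.8469/304 = 2274.391... → 2274.4.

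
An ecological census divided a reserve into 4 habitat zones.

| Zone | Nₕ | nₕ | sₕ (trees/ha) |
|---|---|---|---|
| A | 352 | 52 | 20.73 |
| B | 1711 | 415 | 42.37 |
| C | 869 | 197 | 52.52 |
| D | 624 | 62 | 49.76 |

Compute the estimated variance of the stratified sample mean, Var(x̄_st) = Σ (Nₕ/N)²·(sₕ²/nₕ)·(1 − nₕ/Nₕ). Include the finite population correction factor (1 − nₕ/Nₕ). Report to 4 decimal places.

N = 3556. Term for each stratum: Wₕ²sₕ²/nₕ·(1−nₕ/Nₕ).
Var(x̄_st) = 0.0690138 + 0.7585782 + 0.6466194 + 1.1075579 = 2.5817693 → 2.5818.

2.5818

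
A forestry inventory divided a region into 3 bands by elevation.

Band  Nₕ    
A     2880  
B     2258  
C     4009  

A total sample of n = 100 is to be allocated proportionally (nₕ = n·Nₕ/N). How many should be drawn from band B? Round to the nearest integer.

25

N = 2880 + 2258 + 4009 = 9147.
n_B = 100·2258/9147 = 24.686... → 25.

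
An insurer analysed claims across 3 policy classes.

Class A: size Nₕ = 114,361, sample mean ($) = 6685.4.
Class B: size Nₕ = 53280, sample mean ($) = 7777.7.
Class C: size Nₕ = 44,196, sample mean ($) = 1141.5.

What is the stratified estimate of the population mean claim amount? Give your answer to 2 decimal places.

N = 211837; weights Wₕ = Nₕ/N = (0.5399, 0.2515, 0.2086).
x̄_st = Σ Wₕ·x̄ₕ = 0.5399·6685.4 + 0.2515·7777.7 + 0.2086·1141.5 ≈ 5803.4933...
→ 5803.49.

5803.49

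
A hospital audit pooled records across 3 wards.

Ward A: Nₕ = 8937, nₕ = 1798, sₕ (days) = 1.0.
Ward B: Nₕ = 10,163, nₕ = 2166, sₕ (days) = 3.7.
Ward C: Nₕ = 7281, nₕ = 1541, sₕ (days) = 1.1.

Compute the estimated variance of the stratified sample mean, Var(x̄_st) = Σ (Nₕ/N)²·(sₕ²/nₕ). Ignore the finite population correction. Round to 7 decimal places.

N = 26381. Term for each stratum: Wₕ²sₕ²/nₕ.
Var(x̄_st) = 0.0000638280 + 0.0009380076 + 0.0000598112 = 0.0010616467 → 0.0010616.

0.0010616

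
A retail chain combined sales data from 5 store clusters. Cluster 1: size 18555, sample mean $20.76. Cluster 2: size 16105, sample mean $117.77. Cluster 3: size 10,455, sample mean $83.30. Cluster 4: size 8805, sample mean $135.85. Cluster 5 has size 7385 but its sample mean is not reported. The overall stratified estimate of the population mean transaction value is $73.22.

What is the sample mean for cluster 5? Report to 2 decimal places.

N = 18555 + 16105 + 10455 + 8805 + 7385 = 61305.
Overall total = μ·N = 73.22·61305 = 4488752.1.
Subtract the known strata: 18555·20.76 + 16105·117.77 + 10455·83.30 + 8805·135.85 = 4348948.4.
Remaining total for cluster 5: 4488752.1 − 4348948.4 = 139803.7.
Divide by its size: 139803.7 / 7385 = 18.9308... → 18.93.

18.93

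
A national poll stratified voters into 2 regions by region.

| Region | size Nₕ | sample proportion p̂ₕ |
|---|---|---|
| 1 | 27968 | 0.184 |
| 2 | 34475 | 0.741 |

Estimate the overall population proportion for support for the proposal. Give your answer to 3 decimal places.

0.492

N = 27968 + 34475 = 62443.
Overall proportion = Σ (Nₕ/N)·p̂ₕ.
Σ Nₕp̂ₕ = 5146.112 + 25545.975 = 30692.087.
30692.087 / 62443 = 0.49152... → 0.492.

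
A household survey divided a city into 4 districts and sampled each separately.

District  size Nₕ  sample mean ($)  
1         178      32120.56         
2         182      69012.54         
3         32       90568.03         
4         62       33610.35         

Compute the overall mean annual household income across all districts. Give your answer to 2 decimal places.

51232.95

x̄_st = (Σ Nₕx̄ₕ) / (Σ Nₕ) = (178·32120.56 + 182·69012.54 + 32·90568.03 + 62·33610.35) / 454
= 23259760.62 / 454 = 51232.9529... → 51232.95.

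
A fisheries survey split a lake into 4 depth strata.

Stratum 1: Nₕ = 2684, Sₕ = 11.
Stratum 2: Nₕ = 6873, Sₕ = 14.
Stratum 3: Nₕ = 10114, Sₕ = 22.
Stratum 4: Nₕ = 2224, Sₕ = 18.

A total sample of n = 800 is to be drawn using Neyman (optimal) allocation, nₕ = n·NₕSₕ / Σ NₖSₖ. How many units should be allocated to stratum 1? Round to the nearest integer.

61

1: NₕSₕ = 2684·11 = 29524
2: NₕSₕ = 6873·14 = 96222
3: NₕSₕ = 10114·22 = 222508
4: NₕSₕ = 2224·18 = 40032
Σ NₕSₕ = 388286.
n_1 = 800·29524/388286 = 60.829... → 61.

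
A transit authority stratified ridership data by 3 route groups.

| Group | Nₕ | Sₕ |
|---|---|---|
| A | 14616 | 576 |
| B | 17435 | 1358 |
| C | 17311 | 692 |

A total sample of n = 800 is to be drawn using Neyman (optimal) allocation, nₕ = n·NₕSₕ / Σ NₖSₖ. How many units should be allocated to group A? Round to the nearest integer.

Σ NₕSₕ = 14616·576 + 17435·1358 + 17311·692 = 44074758.
Share for A: 8418816/44074758 = 0.19101.
n_A = 800 × 0.19101 = 152.810... → 153.

153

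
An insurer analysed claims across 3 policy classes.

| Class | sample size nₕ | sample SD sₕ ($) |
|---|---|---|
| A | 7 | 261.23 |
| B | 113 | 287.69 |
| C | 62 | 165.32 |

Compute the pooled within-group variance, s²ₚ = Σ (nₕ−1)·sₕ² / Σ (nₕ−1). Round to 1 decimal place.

63387.5

A: (7−1)·261.23² = 6·68241.1129 = 409446.6774
B: (113−1)·287.69² = 112·82765.5361 = 9269740.0432
C: (62−1)·165.32² = 61·27330.7024 = 1667172.8464
Numerator = 11346359.567; denominator = Σ(nₕ−1) = 179.
s²ₚ = 11346359.567/179 = 63387.484... → 63387.5.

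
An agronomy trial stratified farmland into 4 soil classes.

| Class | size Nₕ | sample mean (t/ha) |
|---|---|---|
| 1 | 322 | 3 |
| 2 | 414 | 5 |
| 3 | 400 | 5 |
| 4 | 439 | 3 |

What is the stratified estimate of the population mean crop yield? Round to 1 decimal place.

4.0

N = 1575; weights Wₕ = Nₕ/N = (0.2044, 0.2629, 0.2540, 0.2787).
x̄_st = Σ Wₕ·x̄ₕ = 0.2044·3 + 0.2629·5 + 0.2540·5 + 0.2787·3 ≈ 4.034...
→ 4.0.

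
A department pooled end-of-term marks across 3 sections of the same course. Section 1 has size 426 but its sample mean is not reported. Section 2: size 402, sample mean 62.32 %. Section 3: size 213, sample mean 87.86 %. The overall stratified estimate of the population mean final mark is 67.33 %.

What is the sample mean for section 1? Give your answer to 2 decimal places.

61.79

N = 426 + 402 + 213 = 1041.
Overall total = μ·N = 67.33·1041 = 70090.53.
Subtract the known strata: 402·62.32 + 213·87.86 = 43766.82.
Remaining total for section 1: 70090.53 − 43766.82 = 26323.71.
Divide by its size: 26323.71 / 426 = 61.7927... → 61.79.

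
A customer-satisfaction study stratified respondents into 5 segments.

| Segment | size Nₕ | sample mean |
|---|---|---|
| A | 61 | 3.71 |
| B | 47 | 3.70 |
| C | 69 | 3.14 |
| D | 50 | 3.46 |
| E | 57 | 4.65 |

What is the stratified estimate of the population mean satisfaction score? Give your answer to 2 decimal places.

N = 61 + 47 + 69 + 50 + 57 = 284.
Overall mean = Σ (Nₕ/N)·x̄ₕ — weight by population share, not a simple average.
Σ Nₕx̄ₕ = 61·3.71 + 47·3.70 + 69·3.14 + 50·3.46 + 57·4.65 = 226.31 + 173.9 + 216.66 + 173 + 265.05 = 1054.92.
Divide by N: 1054.92 / 284 = 3.7145... → 3.71.

3.71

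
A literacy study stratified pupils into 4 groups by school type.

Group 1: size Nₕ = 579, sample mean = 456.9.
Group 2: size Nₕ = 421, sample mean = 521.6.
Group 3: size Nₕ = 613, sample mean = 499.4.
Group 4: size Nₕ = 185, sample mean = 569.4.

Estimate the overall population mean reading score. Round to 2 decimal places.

498.11

N = 579 + 421 + 613 + 185 = 1798.
Weight each subgroup mean by Nₕ/N and sum.
Σ Nₕx̄ₕ = 579·456.9 + 421·521.6 + 613·499.4 + 185·569.4 = 264545.1 + 219593.6 + 306132.2 + 105339 = 895609.9.
Divide by N: 895609.9 / 1798 = 498.1145... → 498.11.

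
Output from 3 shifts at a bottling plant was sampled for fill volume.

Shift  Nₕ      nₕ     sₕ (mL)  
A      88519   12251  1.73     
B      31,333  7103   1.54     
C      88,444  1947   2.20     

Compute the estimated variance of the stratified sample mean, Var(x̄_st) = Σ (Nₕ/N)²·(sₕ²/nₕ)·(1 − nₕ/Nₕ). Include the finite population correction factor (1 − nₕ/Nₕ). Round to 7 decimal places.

0.0004822

N = 208296; Wₕ = Nₕ/N.
shift A: (88519/208296)²·1.73²/12251·(1 − 12251/88519) = 0.0000380135
shift B: (31333/208296)²·1.54²/7103·(1 − 7103/31333) = 0.0000058424
shift C: (88444/208296)²·2.20²/1947·(1 − 1947/88444) = 0.0004383156
Sum = 0.0004821716 → 0.0004822.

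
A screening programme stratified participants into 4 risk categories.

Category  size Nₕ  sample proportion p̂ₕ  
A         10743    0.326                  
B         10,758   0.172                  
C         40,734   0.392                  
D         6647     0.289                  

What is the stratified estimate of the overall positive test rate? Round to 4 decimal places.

0.3374

N = 10743 + 10758 + 40734 + 6647 = 68882.
Overall proportion = Σ (Nₕ/N)·p̂ₕ.
Σ Nₕp̂ₕ = 3502.218 + 1850.376 + 15967.728 + 1920.983 = 23241.305.
23241.305 / 68882 = 0.337408... → 0.3374.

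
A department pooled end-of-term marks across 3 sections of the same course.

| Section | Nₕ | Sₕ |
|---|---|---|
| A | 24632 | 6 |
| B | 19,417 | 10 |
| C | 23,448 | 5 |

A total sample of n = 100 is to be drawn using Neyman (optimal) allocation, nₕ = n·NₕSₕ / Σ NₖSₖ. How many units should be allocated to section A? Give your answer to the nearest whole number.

A: NₕSₕ = 24632·6 = 147792
B: NₕSₕ = 19417·10 = 194170
C: NₕSₕ = 23448·5 = 117240
Σ NₕSₕ = 459202.
n_A = 100·147792/459202 = 32.185... → 32.

32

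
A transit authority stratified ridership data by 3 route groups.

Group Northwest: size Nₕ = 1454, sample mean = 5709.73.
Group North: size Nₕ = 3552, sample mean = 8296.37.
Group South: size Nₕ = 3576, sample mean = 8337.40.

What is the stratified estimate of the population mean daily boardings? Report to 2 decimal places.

7875.23

N = 8582; weights Wₕ = Nₕ/N = (0.1694, 0.4139, 0.4167).
x̄_st = Σ Wₕ·x̄ₕ = 0.1694·5709.73 + 0.4139·8296.37 + 0.4167·8337.40 ≈ 7875.2268...
→ 7875.23.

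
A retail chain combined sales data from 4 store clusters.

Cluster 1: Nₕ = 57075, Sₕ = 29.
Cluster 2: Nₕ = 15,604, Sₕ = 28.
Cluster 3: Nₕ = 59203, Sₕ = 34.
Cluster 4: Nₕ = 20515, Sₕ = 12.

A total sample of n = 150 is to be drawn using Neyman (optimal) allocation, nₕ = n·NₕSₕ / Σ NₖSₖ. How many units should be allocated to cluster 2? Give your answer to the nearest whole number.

15

1: NₕSₕ = 57075·29 = 1655175
2: NₕSₕ = 15604·28 = 436912
3: NₕSₕ = 59203·34 = 2012902
4: NₕSₕ = 20515·12 = 246180
Σ NₕSₕ = 4351169.
n_2 = 150·436912/4351169 = 15.062... → 15.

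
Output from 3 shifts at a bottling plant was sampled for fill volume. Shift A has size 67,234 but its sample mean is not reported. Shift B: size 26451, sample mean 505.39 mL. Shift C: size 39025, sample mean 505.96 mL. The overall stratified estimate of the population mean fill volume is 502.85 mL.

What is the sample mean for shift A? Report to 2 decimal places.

500.05

N = 67234 + 26451 + 39025 = 132710.
Overall total = μ·N = 502.85·132710 = 66733223.5.
Subtract the known strata: 26451·505.39 + 39025·505.96 = 33113159.89.
Remaining total for shift A: 66733223.5 − 33113159.89 = 33620063.61.
Divide by its size: 33620063.61 / 67234 = 500.0456... → 500.05.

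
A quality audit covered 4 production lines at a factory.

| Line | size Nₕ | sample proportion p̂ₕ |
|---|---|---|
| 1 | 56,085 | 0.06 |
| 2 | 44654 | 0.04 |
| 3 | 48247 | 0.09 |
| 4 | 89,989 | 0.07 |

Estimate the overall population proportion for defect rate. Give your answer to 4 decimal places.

0.0661

Wₕ = Nₕ/N with N = 238975: 0.2347, 0.1869, 0.2019, 0.3766.
p̂_st = 0.2347·0.06 + 0.1869·0.04 + 0.2019·0.09 + 0.3766·0.07 ≈ 0.066085... → 0.0661.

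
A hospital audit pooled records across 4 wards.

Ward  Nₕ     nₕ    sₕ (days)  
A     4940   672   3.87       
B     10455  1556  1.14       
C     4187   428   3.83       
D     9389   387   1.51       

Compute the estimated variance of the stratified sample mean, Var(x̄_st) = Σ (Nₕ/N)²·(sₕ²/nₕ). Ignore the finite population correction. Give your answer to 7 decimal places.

0.0020915

N = 28971; Wₕ = Nₕ/N.
ward A: (4940/28971)²·3.87²/672 = 0.0006480068
ward B: (10455/28971)²·1.14²/1556 = 0.0001087730
ward C: (4187/28971)²·3.83²/428 = 0.0007158676
ward D: (9389/28971)²·1.51²/387 = 0.0006188062
Sum = 0.0020914537 → 0.0020915.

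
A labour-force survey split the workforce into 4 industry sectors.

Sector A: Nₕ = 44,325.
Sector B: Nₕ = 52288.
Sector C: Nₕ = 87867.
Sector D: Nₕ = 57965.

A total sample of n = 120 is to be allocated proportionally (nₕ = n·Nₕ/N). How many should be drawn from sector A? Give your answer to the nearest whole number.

N = 44325 + 52288 + 87867 + 57965 = 242445.
n_A = 120·44325/242445 = 21.939... → 22.

22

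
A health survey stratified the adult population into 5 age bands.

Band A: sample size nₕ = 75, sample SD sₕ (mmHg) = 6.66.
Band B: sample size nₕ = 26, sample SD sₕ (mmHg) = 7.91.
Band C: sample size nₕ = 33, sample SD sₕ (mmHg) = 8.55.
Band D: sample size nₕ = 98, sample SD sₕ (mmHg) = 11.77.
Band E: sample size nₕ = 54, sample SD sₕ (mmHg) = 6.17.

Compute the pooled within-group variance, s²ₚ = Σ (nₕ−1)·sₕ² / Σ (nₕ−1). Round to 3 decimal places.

80.573

A: (75−1)·6.66² = 74·44.3556 = 3282.3144
B: (26−1)·7.91² = 25·62.5681 = 1564.2025
C: (33−1)·8.55² = 32·73.1025 = 2339.28
D: (98−1)·11.77² = 97·138.5329 = 13437.6913
E: (54−1)·6.17² = 53·38.0689 = 2017.6517
Numerator = 22641.1399; denominator = Σ(nₕ−1) = 281.
s²ₚ = 22641.1399/281 = 80.57345... → 80.573.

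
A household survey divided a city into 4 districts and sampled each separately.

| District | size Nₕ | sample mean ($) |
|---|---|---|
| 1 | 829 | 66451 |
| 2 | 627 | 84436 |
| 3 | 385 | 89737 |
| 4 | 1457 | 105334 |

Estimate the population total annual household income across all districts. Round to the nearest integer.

1: 829·66451 = 55087879
2: 627·84436 = 52941372
3: 385·89737 = 34548745
4: 1457·105334 = 153471638
τ̂ = Σ Nₕx̄ₕ = 296049634.

296049634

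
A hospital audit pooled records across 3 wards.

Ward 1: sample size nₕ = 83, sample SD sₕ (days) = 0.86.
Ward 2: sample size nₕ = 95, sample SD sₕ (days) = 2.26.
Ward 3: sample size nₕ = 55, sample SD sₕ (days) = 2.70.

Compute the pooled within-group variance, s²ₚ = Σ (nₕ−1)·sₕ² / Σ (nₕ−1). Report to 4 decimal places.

1: (83−1)·0.86² = 82·0.7396 = 60.6472
2: (95−1)·2.26² = 94·5.1076 = 480.1144
3: (55−1)·2.70² = 54·7.29 = 393.66
Numerator = 934.4216; denominator = Σ(nₕ−1) = 230.
s²ₚ = 934.4216/230 = 4.062703... → 4.0627.

4.0627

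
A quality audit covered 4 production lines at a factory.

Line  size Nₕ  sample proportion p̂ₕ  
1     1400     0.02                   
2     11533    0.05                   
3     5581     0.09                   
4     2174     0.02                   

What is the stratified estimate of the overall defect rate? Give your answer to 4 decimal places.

0.0556

Wₕ = Nₕ/N with N = 20688: 0.0677, 0.5575, 0.2698, 0.1051.
p̂_st = 0.0677·0.02 + 0.5575·0.05 + 0.2698·0.09 + 0.1051·0.02 ≈ 0.055608... → 0.0556.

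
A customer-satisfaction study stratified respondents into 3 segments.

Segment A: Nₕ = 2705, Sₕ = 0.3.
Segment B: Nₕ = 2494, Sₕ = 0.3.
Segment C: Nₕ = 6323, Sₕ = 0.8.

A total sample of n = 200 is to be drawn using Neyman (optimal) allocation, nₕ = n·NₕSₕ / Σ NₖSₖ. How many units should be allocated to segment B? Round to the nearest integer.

23

A: NₕSₕ = 2705·0.3 = 811.5
B: NₕSₕ = 2494·0.3 = 748.2
C: NₕSₕ = 6323·0.8 = 5058.4
Σ NₕSₕ = 6618.1.
n_B = 200·748.2/6618.1 = 22.611... → 23.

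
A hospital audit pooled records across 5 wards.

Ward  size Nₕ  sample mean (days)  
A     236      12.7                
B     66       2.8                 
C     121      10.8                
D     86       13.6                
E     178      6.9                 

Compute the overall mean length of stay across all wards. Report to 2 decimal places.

N = 236 + 66 + 121 + 86 + 178 = 687.
Weight each subgroup mean by Nₕ/N and sum.
Σ Nₕx̄ₕ = 236·12.7 + 66·2.8 + 121·10.8 + 86·13.6 + 178·6.9 = 2997.2 + 184.8 + 1306.8 + 1169.6 + 1228.2 = 6886.6.
Divide by N: 6886.6 / 687 = 10.0242... → 10.02.

10.02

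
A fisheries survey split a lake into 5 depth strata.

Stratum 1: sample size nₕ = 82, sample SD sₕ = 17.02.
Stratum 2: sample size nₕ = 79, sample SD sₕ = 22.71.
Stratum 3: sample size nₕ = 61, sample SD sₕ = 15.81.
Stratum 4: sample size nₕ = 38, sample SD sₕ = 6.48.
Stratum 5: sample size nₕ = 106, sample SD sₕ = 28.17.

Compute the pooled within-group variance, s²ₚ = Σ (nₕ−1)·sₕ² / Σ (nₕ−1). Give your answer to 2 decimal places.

Degrees of freedom: 81 + 78 + 60 + 37 + 105 = 361.
Σ(nₕ−1)sₕ² = 81·289.6804 + 78·515.7441 + 60·249.9561 + 37·41.9904 + 105·793.5489 = 163565.7975.
s²ₚ = 163565.7975 / 361 = 453.0909... → 453.09.

453.09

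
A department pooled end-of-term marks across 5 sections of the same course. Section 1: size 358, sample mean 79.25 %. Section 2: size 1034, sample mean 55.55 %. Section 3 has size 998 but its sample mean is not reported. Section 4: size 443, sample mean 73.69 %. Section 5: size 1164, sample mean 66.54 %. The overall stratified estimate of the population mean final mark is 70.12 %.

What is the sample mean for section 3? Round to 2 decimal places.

Σ Nₕx̄ₕ = N·μ, so 998·x̄_3 = 3997·70.12 − (358·79.25 + 1034·55.55 + 443·73.69 + 1164·66.54).
= 280269.64 − 195907.43 = 84362.21.
x̄_3 = 84362.21 / 998 = 84.5313... → 84.53.

84.53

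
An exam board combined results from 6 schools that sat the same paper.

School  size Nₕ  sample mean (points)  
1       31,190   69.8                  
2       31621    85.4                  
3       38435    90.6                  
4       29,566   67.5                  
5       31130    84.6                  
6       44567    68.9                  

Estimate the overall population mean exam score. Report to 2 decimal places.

77.77

x̄_st = (Σ Nₕx̄ₕ) / (Σ Nₕ) = (31190·69.8 + 31621·85.4 + 38435·90.6 + 29566·67.5 + 31130·84.6 + 44567·68.9) / 206509
= 16059675.7 / 206509 = 77.7674... → 77.77.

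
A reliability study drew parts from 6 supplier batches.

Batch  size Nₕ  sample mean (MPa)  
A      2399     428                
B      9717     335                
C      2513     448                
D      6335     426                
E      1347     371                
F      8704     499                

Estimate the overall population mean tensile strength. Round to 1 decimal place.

417.5

N = 2399 + 9717 + 2513 + 6335 + 1347 + 8704 = 31015.
Weight each subgroup mean by Nₕ/N and sum.
Σ Nₕx̄ₕ = 2399·428 + 9717·335 + 2513·448 + 6335·426 + 1347·371 + 8704·499 = 1026772 + 3255195 + 1125824 + 2698710 + 499737 + 4343296 = 12949534.
Divide by N: 12949534 / 31015 = 417.525... → 417.5.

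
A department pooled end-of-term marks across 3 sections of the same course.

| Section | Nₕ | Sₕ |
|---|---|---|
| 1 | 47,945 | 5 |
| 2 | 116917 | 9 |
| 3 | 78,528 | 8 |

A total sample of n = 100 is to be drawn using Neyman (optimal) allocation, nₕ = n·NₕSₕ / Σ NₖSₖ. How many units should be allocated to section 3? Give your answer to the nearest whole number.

Σ NₕSₕ = 47945·5 + 116917·9 + 78528·8 = 1920202.
Share for 3: 628224/1920202 = 0.32717.
n_3 = 100 × 0.32717 = 32.717... → 33.

33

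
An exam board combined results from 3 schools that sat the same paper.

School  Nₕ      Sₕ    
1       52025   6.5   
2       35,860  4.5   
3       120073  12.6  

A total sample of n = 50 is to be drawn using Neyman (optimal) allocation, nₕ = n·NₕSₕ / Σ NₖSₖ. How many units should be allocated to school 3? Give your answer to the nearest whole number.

38

Σ NₕSₕ = 52025·6.5 + 35860·4.5 + 120073·12.6 = 2012452.3.
Share for 3: 1512919.8/2012452.3 = 0.75178.
n_3 = 50 × 0.75178 = 37.589... → 38.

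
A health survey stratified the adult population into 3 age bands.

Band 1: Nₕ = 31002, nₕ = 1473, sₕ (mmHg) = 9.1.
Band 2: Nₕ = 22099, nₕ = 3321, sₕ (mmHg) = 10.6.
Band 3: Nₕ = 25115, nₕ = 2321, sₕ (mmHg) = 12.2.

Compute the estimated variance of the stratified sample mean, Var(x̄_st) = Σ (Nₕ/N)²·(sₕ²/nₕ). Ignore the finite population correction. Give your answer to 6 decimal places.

0.018145

N = 78216. Term for each stratum: Wₕ²sₕ²/nₕ.
Var(x̄_st) = 0.008832187 + 0.002700828 + 0.006611800 = 0.018144814 → 0.018145.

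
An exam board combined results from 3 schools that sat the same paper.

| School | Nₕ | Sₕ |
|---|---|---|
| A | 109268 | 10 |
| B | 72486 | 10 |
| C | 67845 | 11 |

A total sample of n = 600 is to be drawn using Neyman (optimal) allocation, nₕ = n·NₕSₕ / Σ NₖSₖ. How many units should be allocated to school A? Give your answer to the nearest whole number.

A: NₕSₕ = 109268·10 = 1092680
B: NₕSₕ = 72486·10 = 724860
C: NₕSₕ = 67845·11 = 746295
Σ NₕSₕ = 2563835.
n_A = 600·1092680/2563835 = 255.714... → 256.

256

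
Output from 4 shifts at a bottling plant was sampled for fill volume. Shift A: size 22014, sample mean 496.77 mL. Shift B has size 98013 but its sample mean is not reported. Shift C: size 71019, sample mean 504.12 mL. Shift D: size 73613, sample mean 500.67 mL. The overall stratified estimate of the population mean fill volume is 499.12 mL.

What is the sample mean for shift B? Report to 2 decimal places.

494.86

N = 22014 + 98013 + 71019 + 73613 = 264659.
Overall total = μ·N = 499.12·264659 = 132096600.08.
Subtract the known strata: 22014·496.77 + 71019·504.12 + 73613·500.67 = 83593813.77.
Remaining total for shift B: 132096600.08 − 83593813.77 = 48502786.31.
Divide by its size: 48502786.31 / 98013 = 494.8607... → 494.86.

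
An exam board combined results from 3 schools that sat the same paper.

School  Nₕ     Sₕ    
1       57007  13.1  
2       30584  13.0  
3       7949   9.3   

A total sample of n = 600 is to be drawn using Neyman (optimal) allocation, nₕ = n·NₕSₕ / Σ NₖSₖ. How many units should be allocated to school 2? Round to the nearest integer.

Σ NₕSₕ = 57007·13.1 + 30584·13.0 + 7949·9.3 = 1218309.4.
Share for 2: 397592/1218309.4 = 0.32635.
n_2 = 600 × 0.32635 = 195.808... → 196.

196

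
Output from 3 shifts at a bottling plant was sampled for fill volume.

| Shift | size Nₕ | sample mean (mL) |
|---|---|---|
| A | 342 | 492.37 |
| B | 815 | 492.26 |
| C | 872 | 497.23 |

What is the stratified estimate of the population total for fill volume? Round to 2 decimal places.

Estimate total by summing Nₕ·x̄ₕ over strata.
342·492.37 + 815·492.26 + 872·497.23 = 168390.54 + 401191.9 + 433584.56 = 1003167.00.

1003167.00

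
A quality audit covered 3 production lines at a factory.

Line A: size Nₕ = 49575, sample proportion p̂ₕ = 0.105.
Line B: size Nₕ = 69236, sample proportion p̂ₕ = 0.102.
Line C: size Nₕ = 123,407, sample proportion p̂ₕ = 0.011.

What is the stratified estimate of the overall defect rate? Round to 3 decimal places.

Wₕ = Nₕ/N with N = 242218: 0.2047, 0.2858, 0.5095.
p̂_st = 0.2047·0.105 + 0.2858·0.102 + 0.5095·0.011 ≈ 0.05625... → 0.056.

0.056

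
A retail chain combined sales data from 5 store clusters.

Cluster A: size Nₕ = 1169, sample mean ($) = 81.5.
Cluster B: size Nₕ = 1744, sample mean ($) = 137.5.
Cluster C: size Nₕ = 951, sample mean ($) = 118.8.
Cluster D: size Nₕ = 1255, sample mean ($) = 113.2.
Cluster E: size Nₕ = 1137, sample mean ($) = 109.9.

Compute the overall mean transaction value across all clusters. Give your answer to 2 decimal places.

N = 6256; weights Wₕ = Nₕ/N = (0.1869, 0.2788, 0.1520, 0.2006, 0.1817).
x̄_st = Σ Wₕ·x̄ₕ = 0.1869·81.5 + 0.2788·137.5 + 0.1520·118.8 + 0.2006·113.2 + 0.1817·109.9 ≈ 114.3022...
→ 114.30.

114.30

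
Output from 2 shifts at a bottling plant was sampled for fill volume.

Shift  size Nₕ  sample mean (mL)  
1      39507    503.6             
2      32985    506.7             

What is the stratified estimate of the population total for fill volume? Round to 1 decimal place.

36609224.7

1: 39507·503.6 = 19895725.2
2: 32985·506.7 = 16713499.5
τ̂ = Σ Nₕx̄ₕ = 36609224.7.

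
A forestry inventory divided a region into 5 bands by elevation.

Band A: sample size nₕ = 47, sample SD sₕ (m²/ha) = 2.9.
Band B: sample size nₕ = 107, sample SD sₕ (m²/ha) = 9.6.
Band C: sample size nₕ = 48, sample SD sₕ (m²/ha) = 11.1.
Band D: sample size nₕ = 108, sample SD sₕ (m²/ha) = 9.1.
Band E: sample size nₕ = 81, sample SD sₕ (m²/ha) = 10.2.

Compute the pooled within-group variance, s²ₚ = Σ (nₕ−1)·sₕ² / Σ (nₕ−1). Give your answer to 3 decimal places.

Degrees of freedom: 46 + 106 + 47 + 107 + 80 = 386.
Σ(nₕ−1)sₕ² = 46·8.41 + 106·92.16 + 47·123.21 + 107·82.81 + 80·104.04 = 33130.56.
s²ₚ = 33130.56 / 386 = 85.83047... → 85.830.

85.830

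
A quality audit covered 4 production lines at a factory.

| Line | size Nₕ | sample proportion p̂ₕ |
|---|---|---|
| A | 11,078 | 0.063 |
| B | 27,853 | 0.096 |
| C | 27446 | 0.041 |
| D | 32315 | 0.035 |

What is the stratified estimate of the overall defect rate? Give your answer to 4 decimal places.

0.0570

N = 11078 + 27853 + 27446 + 32315 = 98692.
Overall proportion = Σ (Nₕ/N)·p̂ₕ.
Σ Nₕp̂ₕ = 697.914 + 2673.888 + 1125.286 + 1131.025 = 5628.113.
5628.113 / 98692 = 0.057027... → 0.0570.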